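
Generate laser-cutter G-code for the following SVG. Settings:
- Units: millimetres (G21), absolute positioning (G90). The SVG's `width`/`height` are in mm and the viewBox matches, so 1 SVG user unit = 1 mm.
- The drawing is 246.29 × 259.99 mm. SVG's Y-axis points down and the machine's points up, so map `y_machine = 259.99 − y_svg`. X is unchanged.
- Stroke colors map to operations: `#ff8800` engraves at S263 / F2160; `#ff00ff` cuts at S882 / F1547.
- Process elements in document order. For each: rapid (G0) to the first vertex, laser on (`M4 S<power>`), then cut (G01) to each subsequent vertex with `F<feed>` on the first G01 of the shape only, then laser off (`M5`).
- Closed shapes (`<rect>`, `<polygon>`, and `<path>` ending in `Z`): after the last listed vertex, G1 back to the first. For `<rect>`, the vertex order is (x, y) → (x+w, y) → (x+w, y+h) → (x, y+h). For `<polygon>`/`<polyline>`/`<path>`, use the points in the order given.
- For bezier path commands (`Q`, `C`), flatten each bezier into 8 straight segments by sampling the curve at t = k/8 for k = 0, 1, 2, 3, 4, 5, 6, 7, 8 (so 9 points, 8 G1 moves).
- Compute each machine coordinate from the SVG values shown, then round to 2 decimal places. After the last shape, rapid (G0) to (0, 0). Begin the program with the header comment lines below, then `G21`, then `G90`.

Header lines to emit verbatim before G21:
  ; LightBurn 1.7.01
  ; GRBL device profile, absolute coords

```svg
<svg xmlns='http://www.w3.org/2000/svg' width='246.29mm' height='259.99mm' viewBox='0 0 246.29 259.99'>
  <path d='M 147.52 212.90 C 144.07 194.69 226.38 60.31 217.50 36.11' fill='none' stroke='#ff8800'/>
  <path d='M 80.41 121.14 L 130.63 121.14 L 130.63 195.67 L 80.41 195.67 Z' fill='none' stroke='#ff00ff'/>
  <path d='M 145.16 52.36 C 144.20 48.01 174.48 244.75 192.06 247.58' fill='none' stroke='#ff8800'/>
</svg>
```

viewBox `0 0 246.29 259.99` with mm width/height → 1 unit = 1 mm. Flip: y_m = 259.99 − y_svg.

**Shape 1** — `<path>` cubic bezier, stroke `#ff8800` → engrave (S263, F2160). Control points (SVG): P0=(147.52,212.90), P1=(144.07,194.69), P2=(226.38,60.31), P3=(217.50,36.11); sampled at t=k/8. Machine vertices: (147.52,47.09) → (149.90,58.92) → (158.25,78.99) → (170.49,104.65) → (184.55,133.24) → (198.35,162.11) → (209.83,188.61) → (216.90,210.08) → (217.50,223.88). Open path.

**Shape 2** — `<path>` rectangle, stroke `#ff00ff` → cut (S882, F1547). Machine vertices: (80.41,138.85) → (130.63,138.85) → (130.63,64.32) → (80.41,64.32) → (80.41,138.85). Closed: final G1 returns to the first vertex.

**Shape 3** — `<path>` cubic bezier, stroke `#ff8800` → engrave (S263, F2160). Control points (SVG): P0=(145.16,52.36), P1=(144.20,48.01), P2=(174.48,244.75), P3=(192.06,247.58); sampled at t=k/8. Machine vertices: (145.16,207.63) → (146.18,200.61) → (149.61,179.36) → (154.94,148.52) → (161.66,112.71) → (169.24,76.57) → (177.18,44.72) → (184.96,21.79) → (192.06,12.41). Open path.

; LightBurn 1.7.01
; GRBL device profile, absolute coords
G21
G90
G0 X147.52 Y47.09
M4 S263
G01 X149.90 Y58.92 F2160
G01 X158.25 Y78.99
G01 X170.49 Y104.65
G01 X184.55 Y133.24
G01 X198.35 Y162.11
G01 X209.83 Y188.61
G01 X216.90 Y210.08
G01 X217.50 Y223.88
M5
G0 X80.41 Y138.85
M4 S882
G01 X130.63 Y138.85 F1547
G01 X130.63 Y64.32
G01 X80.41 Y64.32
G01 X80.41 Y138.85
M5
G0 X145.16 Y207.63
M4 S263
G01 X146.18 Y200.61 F2160
G01 X149.61 Y179.36
G01 X154.94 Y148.52
G01 X161.66 Y112.71
G01 X169.24 Y76.57
G01 X177.18 Y44.72
G01 X184.96 Y21.79
G01 X192.06 Y12.41
M5
G0 X0.00 Y0.00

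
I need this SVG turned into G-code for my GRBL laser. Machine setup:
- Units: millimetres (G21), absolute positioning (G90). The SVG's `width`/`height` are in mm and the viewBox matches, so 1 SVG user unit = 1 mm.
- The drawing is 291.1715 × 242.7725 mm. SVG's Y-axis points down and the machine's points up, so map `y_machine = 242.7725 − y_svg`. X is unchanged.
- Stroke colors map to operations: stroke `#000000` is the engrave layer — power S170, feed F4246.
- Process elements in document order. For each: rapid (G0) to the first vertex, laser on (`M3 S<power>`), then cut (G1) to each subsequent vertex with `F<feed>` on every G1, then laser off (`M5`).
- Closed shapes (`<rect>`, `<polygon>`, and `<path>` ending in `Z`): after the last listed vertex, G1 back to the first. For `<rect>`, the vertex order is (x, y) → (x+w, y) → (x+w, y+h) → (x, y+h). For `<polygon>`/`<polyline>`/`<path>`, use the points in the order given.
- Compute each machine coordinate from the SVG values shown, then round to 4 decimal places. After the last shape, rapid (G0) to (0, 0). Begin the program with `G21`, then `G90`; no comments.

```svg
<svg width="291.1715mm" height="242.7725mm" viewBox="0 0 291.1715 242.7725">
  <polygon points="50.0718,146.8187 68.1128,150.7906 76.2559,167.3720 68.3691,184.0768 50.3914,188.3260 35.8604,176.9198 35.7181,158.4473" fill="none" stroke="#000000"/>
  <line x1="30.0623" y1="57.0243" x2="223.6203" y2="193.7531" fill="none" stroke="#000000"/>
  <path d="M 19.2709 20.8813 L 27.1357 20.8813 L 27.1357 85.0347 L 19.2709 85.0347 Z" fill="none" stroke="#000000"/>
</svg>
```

G21
G90
G0 X50.0718 Y95.9538
M3 S170
G1 X68.1128 Y91.9819 F4246
G1 X76.2559 Y75.4005 F4246
G1 X68.3691 Y58.6957 F4246
G1 X50.3914 Y54.4465 F4246
G1 X35.8604 Y65.8527 F4246
G1 X35.7181 Y84.3252 F4246
G1 X50.0718 Y95.9538 F4246
M5
G0 X30.0623 Y185.7482
M3 S170
G1 X223.6203 Y49.0194 F4246
M5
G0 X19.2709 Y221.8912
M3 S170
G1 X27.1357 Y221.8912 F4246
G1 X27.1357 Y157.7378 F4246
G1 X19.2709 Y157.7378 F4246
G1 X19.2709 Y221.8912 F4246
M5
G0 X0.0000 Y0.0000

1 u = 1 mm; y_m = 242.7725 − y.

[1] `<polygon>` regular polygon, #000000→engrave S170 F4246: (50.0718,95.9538) → (68.1128,91.9819) → (76.2559,75.4005) → (68.3691,58.6957) → (50.3914,54.4465) → (35.8604,65.8527) → (35.7181,84.3252) → (50.0718,95.9538) (closed)

[2] `<line>` line segment, #000000→engrave S170 F4246: (30.0623,185.7482) → (223.6203,49.0194)

[3] `<path>` rectangle, #000000→engrave S170 F4246: (19.2709,221.8912) → (27.1357,221.8912) → (27.1357,157.7378) → (19.2709,157.7378) → (19.2709,221.8912) (closed)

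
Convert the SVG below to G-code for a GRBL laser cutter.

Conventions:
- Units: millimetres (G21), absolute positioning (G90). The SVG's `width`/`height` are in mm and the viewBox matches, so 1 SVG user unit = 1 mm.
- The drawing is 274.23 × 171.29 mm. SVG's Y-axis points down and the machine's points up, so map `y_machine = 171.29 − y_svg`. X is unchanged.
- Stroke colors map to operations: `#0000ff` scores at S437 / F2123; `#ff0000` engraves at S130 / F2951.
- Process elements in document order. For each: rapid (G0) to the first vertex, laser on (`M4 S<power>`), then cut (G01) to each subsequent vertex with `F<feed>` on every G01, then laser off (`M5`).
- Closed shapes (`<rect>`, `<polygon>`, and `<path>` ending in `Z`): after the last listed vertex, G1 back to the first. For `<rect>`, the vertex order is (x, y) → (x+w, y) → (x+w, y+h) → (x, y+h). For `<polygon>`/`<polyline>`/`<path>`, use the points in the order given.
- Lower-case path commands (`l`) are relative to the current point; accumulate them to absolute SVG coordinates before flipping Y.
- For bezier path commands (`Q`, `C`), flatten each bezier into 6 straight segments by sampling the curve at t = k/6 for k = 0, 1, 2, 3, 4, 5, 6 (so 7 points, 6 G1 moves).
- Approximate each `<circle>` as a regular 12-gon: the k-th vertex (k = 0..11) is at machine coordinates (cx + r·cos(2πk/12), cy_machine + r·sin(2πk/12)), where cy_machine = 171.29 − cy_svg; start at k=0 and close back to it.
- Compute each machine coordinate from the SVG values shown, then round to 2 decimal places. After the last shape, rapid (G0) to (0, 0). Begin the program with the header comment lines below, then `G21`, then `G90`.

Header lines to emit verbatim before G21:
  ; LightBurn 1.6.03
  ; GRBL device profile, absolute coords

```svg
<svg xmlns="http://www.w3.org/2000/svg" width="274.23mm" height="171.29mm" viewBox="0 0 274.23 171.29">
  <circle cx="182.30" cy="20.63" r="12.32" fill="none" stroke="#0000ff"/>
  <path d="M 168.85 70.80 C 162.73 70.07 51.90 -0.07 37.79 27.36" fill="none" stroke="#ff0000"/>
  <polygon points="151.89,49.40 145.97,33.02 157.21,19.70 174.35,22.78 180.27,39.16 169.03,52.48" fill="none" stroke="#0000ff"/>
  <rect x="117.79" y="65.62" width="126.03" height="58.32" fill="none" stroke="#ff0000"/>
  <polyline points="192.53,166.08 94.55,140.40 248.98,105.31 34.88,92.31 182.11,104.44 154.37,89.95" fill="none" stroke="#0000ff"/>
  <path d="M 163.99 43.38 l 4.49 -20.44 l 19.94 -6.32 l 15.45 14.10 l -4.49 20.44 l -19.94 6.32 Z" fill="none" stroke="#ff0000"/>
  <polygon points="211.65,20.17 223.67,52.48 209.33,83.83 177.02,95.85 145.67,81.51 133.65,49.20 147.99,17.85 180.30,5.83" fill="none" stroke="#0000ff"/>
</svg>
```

Since the viewBox matches the mm dimensions, user units are millimetres directly. The only transform is the Y-flip y_m = 171.29 − y_svg.

Shape 1 is a circle drawn with `<circle>`. Its stroke #0000ff means score at S437, F2123. After flipping Y the toolpath is (194.62,150.66) → (192.97,156.82) → (188.46,161.33) → (182.30,162.98) → (176.14,161.33) → (171.63,156.82) → (169.98,150.66) → (171.63,144.50) → (176.14,139.99) → (182.30,138.34) → (188.46,139.99) → (192.97,144.50) → (194.62,150.66), returning to the start.

Shape 2 is a cubic bezier drawn with `<path>`. Its stroke #ff0000 means engrave at S130, F2951. After flipping Y the toolpath is (168.85,100.49) → (158.00,105.87) → (135.29,118.17) → (106.32,132.77) → (76.68,145.02) → (51.97,150.29) → (37.79,143.93).

Shape 3 is a regular polygon drawn with `<polygon>`. Its stroke #0000ff means score at S437, F2123. After flipping Y the toolpath is (151.89,121.89) → (145.97,138.27) → (157.21,151.59) → (174.35,148.51) → (180.27,132.13) → (169.03,118.81) → (151.89,121.89), returning to the start.

Shape 4 is a rectangle drawn with `<rect>`. Its stroke #ff0000 means engrave at S130, F2951. After flipping Y the toolpath is (117.79,105.67) → (243.82,105.67) → (243.82,47.35) → (117.79,47.35) → (117.79,105.67), returning to the start.

Shape 5 is a open polyline drawn with `<polyline>`. Its stroke #0000ff means score at S437, F2123. After flipping Y the toolpath is (192.53,5.21) → (94.55,30.89) → (248.98,65.98) → (34.88,78.98) → (182.11,66.85) → (154.37,81.34).

Shape 6 is a regular polygon drawn with `<path>`. Its stroke #ff0000 means engrave at S130, F2951. After flipping Y the toolpath is (163.99,127.91) → (168.48,148.35) → (188.42,154.67) → (203.87,140.57) → (199.38,120.13) → (179.44,113.81) → (163.99,127.91), returning to the start.

Shape 7 is a regular polygon drawn with `<polygon>`. Its stroke #0000ff means score at S437, F2123. After flipping Y the toolpath is (211.65,151.12) → (223.67,118.81) → (209.33,87.46) → (177.02,75.44) → (145.67,89.78) → (133.65,122.09) → (147.99,153.44) → (180.30,165.46) → (211.65,151.12), returning to the start.

; LightBurn 1.6.03
; GRBL device profile, absolute coords
G21
G90
G0 X194.62 Y150.66
M4 S437
G01 X192.97 Y156.82 F2123
G01 X188.46 Y161.33 F2123
G01 X182.30 Y162.98 F2123
G01 X176.14 Y161.33 F2123
G01 X171.63 Y156.82 F2123
G01 X169.98 Y150.66 F2123
G01 X171.63 Y144.50 F2123
G01 X176.14 Y139.99 F2123
G01 X182.30 Y138.34 F2123
G01 X188.46 Y139.99 F2123
G01 X192.97 Y144.50 F2123
G01 X194.62 Y150.66 F2123
M5
G0 X168.85 Y100.49
M4 S130
G01 X158.00 Y105.87 F2951
G01 X135.29 Y118.17 F2951
G01 X106.32 Y132.77 F2951
G01 X76.68 Y145.02 F2951
G01 X51.97 Y150.29 F2951
G01 X37.79 Y143.93 F2951
M5
G0 X151.89 Y121.89
M4 S437
G01 X145.97 Y138.27 F2123
G01 X157.21 Y151.59 F2123
G01 X174.35 Y148.51 F2123
G01 X180.27 Y132.13 F2123
G01 X169.03 Y118.81 F2123
G01 X151.89 Y121.89 F2123
M5
G0 X117.79 Y105.67
M4 S130
G01 X243.82 Y105.67 F2951
G01 X243.82 Y47.35 F2951
G01 X117.79 Y47.35 F2951
G01 X117.79 Y105.67 F2951
M5
G0 X192.53 Y5.21
M4 S437
G01 X94.55 Y30.89 F2123
G01 X248.98 Y65.98 F2123
G01 X34.88 Y78.98 F2123
G01 X182.11 Y66.85 F2123
G01 X154.37 Y81.34 F2123
M5
G0 X163.99 Y127.91
M4 S130
G01 X168.48 Y148.35 F2951
G01 X188.42 Y154.67 F2951
G01 X203.87 Y140.57 F2951
G01 X199.38 Y120.13 F2951
G01 X179.44 Y113.81 F2951
G01 X163.99 Y127.91 F2951
M5
G0 X211.65 Y151.12
M4 S437
G01 X223.67 Y118.81 F2123
G01 X209.33 Y87.46 F2123
G01 X177.02 Y75.44 F2123
G01 X145.67 Y89.78 F2123
G01 X133.65 Y122.09 F2123
G01 X147.99 Y153.44 F2123
G01 X180.30 Y165.46 F2123
G01 X211.65 Y151.12 F2123
M5
G0 X0.00 Y0.00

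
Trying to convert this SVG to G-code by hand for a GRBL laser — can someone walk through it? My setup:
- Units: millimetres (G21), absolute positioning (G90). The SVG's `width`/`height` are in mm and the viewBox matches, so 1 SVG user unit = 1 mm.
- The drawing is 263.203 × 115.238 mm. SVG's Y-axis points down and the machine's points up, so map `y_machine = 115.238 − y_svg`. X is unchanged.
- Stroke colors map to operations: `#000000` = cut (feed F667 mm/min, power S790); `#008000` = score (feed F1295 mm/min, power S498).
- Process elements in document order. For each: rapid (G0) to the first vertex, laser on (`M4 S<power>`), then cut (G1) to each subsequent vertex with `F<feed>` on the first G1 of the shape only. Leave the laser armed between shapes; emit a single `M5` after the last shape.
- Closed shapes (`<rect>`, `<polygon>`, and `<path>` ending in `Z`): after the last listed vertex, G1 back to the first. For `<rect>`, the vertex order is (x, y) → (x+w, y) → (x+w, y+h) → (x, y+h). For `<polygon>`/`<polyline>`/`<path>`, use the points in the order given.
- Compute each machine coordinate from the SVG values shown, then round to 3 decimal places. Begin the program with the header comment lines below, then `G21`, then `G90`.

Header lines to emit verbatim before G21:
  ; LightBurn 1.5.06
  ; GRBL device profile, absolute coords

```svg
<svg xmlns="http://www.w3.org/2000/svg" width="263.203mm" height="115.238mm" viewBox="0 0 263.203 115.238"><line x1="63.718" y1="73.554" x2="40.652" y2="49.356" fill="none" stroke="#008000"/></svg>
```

Since the viewBox matches the mm dimensions, user units are millimetres directly. The only transform is the Y-flip y_m = 115.238 − y_svg.

Shape 1 is a line segment drawn with `<line>`. Its stroke #008000 means score at S498, F1295. After flipping Y the toolpath is (63.718,41.684) → (40.652,65.882).

; LightBurn 1.5.06
; GRBL device profile, absolute coords
G21
G90
G0 X63.718 Y41.684
M4 S498
G1 X40.652 Y65.882 F1295
M5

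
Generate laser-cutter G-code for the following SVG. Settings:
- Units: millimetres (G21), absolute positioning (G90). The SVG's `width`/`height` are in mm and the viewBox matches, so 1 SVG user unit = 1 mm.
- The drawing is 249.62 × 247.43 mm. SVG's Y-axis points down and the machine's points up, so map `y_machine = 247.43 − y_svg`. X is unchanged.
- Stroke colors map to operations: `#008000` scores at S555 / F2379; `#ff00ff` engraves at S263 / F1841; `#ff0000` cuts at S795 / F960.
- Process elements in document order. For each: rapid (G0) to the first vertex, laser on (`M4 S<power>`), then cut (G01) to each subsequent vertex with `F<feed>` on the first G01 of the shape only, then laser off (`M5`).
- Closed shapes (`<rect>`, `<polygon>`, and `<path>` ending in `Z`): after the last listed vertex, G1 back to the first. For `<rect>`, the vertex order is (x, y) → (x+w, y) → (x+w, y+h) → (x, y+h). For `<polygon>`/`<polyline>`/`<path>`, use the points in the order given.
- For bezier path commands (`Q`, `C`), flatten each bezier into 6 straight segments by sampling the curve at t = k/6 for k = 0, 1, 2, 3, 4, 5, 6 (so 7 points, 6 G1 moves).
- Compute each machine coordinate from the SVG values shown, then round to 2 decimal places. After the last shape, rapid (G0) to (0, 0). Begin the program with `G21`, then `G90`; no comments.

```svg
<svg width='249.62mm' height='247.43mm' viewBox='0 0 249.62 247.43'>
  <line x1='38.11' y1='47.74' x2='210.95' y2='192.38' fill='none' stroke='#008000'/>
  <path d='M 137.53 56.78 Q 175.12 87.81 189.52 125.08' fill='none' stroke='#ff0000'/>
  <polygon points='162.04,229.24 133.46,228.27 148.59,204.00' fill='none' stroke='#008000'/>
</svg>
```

G21
G90
G0 X38.11 Y199.69
M4 S555
G01 X210.95 Y55.05 F2379
M5
G0 X137.53 Y190.65
M4 S795
G01 X149.42 Y180.13 F960
G01 X160.01 Y169.27
G01 X169.32 Y158.06
G01 X177.34 Y146.50
G01 X184.08 Y134.60
G01 X189.52 Y122.35
M5
G0 X162.04 Y18.19
M4 S555
G01 X133.46 Y19.16 F2379
G01 X148.59 Y43.43
G01 X162.04 Y18.19
M5
G0 X0.00 Y0.00

Since the viewBox matches the mm dimensions, user units are millimetres directly. The only transform is the Y-flip y_m = 247.43 − y_svg.

Shape 1 is a line segment drawn with `<line>`. Its stroke #008000 means score at S555, F2379. After flipping Y the toolpath is (38.11,199.69) → (210.95,55.05).

Shape 2 is a quadratic bezier drawn with `<path>`. Its stroke #ff0000 means cut at S795, F960. After flipping Y the toolpath is (137.53,190.65) → (149.42,180.13) → (160.01,169.27) → (169.32,158.06) → (177.34,146.50) → (184.08,134.60) → (189.52,122.35).

Shape 3 is a regular polygon drawn with `<polygon>`. Its stroke #008000 means score at S555, F2379. After flipping Y the toolpath is (162.04,18.19) → (133.46,19.16) → (148.59,43.43) → (162.04,18.19), returning to the start.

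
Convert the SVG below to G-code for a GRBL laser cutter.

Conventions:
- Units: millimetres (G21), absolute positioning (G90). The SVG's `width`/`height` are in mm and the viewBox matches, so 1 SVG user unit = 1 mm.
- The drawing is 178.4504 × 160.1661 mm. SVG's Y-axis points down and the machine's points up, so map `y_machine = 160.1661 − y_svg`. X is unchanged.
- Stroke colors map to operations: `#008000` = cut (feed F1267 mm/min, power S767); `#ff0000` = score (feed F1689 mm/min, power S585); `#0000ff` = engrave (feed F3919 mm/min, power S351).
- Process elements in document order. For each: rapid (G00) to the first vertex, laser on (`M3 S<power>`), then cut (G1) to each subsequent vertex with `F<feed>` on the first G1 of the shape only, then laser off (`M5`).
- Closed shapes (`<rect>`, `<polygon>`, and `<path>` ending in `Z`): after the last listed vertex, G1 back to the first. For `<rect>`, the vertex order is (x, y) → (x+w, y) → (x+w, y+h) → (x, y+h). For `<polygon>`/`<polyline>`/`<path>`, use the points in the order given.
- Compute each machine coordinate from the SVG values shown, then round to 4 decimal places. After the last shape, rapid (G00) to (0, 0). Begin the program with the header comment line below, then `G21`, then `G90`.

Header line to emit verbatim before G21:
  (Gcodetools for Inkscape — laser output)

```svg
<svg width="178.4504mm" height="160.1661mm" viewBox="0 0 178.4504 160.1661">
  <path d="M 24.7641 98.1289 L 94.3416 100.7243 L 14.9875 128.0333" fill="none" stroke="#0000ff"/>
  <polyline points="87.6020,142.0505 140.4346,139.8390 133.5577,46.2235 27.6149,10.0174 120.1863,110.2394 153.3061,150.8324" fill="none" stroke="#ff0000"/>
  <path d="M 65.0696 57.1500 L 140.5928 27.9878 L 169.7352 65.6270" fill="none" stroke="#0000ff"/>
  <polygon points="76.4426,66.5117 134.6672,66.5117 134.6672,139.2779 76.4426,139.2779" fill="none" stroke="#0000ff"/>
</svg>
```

(Gcodetools for Inkscape — laser output)
G21
G90
G00 X24.7641 Y62.0372
M3 S351
G1 X94.3416 Y59.4418 F3919
G1 X14.9875 Y32.1328
M5
G00 X87.6020 Y18.1156
M3 S585
G1 X140.4346 Y20.3271 F1689
G1 X133.5577 Y113.9426
G1 X27.6149 Y150.1487
G1 X120.1863 Y49.9267
G1 X153.3061 Y9.3337
M5
G00 X65.0696 Y103.0161
M3 S351
G1 X140.5928 Y132.1783 F3919
G1 X169.7352 Y94.5391
M5
G00 X76.4426 Y93.6544
M3 S351
G1 X134.6672 Y93.6544 F3919
G1 X134.6672 Y20.8882
G1 X76.4426 Y20.8882
G1 X76.4426 Y93.6544
M5
G00 X0.0000 Y0.0000

1 u = 1 mm; y_m = 160.1661 − y.

[1] `<path>` open polyline, #0000ff→engrave S351 F3919: (24.7641,62.0372) → (94.3416,59.4418) → (14.9875,32.1328)

[2] `<polyline>` open polyline, #ff0000→score S585 F1689: (87.6020,18.1156) → (140.4346,20.3271) → (133.5577,113.9426) → (27.6149,150.1487) → (120.1863,49.9267) → (153.3061,9.3337)

[3] `<path>` open polyline, #0000ff→engrave S351 F3919: (65.0696,103.0161) → (140.5928,132.1783) → (169.7352,94.5391)

[4] `<polygon>` rectangle, #0000ff→engrave S351 F3919: (76.4426,93.6544) → (134.6672,93.6544) → (134.6672,20.8882) → (76.4426,20.8882) → (76.4426,93.6544) (closed)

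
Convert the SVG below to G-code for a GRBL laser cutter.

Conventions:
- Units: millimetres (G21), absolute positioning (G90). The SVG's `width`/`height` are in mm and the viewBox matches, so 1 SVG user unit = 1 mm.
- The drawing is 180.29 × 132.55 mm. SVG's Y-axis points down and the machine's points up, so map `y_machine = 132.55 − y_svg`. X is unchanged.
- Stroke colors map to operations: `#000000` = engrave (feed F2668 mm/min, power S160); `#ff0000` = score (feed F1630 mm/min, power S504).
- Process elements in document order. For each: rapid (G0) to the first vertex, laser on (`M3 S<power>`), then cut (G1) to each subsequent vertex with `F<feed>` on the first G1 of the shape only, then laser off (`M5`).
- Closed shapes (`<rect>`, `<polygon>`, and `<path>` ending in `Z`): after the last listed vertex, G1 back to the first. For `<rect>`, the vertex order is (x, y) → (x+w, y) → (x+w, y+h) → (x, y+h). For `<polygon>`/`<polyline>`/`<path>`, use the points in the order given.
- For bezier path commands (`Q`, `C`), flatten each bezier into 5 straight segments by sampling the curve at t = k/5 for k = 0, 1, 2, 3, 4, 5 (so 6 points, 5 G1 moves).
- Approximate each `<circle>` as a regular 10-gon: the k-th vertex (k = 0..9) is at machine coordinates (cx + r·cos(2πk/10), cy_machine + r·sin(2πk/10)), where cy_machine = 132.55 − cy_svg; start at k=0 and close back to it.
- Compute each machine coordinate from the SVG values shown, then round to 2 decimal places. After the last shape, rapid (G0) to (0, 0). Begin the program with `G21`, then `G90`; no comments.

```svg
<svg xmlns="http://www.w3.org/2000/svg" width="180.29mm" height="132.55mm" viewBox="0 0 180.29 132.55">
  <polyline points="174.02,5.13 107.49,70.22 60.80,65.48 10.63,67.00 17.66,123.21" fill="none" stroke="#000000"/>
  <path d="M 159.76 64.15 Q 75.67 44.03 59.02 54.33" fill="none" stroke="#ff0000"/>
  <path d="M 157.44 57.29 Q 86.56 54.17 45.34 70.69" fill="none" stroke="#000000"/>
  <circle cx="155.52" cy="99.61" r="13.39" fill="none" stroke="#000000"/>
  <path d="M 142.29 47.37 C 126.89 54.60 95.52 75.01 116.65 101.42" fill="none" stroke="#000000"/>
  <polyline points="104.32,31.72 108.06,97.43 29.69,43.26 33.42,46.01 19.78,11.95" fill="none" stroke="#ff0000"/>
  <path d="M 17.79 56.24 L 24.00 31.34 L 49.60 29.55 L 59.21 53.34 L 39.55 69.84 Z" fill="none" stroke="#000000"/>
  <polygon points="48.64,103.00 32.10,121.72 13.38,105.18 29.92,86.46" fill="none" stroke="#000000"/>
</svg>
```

G21
G90
G0 X174.02 Y127.42
M3 S160
G1 X107.49 Y62.33 F2668
G1 X60.80 Y67.07
G1 X10.63 Y65.55
G1 X17.66 Y9.34
M5
G0 X159.76 Y68.40
M3 S504
G1 X128.82 Y75.23 F1630
G1 X103.28 Y79.63
G1 X83.13 Y81.59
G1 X68.38 Y81.12
G1 X59.02 Y78.22
M5
G0 X157.44 Y75.26
M3 S160
G1 X130.27 Y75.72 F2668
G1 X105.48 Y74.61
G1 X83.06 Y71.93
G1 X63.01 Y67.68
G1 X45.34 Y61.86
M5
G0 X168.91 Y32.94
M3 S160
G1 X166.35 Y40.81 F2668
G1 X159.66 Y45.67
G1 X151.38 Y45.67
G1 X144.69 Y40.81
G1 X142.13 Y32.94
G1 X144.69 Y25.07
G1 X151.38 Y20.21
G1 X159.66 Y20.21
G1 X166.35 Y25.07
G1 X168.91 Y32.94
M5
G0 X142.29 Y85.18
M3 S160
G1 X131.68 Y79.32 F2668
G1 X120.53 Y70.64
G1 X112.11 Y59.48
G1 X109.72 Y46.20
G1 X116.65 Y31.13
M5
G0 X104.32 Y100.83
M3 S504
G1 X108.06 Y35.12 F1630
G1 X29.69 Y89.29
G1 X33.42 Y86.54
G1 X19.78 Y120.60
M5
G0 X17.79 Y76.31
M3 S160
G1 X24.00 Y101.21 F2668
G1 X49.60 Y103.00
G1 X59.21 Y79.21
G1 X39.55 Y62.71
G1 X17.79 Y76.31
M5
G0 X48.64 Y29.55
M3 S160
G1 X32.10 Y10.83 F2668
G1 X13.38 Y27.37
G1 X29.92 Y46.09
G1 X48.64 Y29.55
M5
G0 X0.00 Y0.00

viewBox `0 0 180.29 132.55` with mm width/height → 1 unit = 1 mm. Flip: y_m = 132.55 − y_svg.

**Shape 1** — `<polyline>` open polyline, stroke `#000000` → engrave (S160, F2668). Machine vertices: (174.02,127.42) → (107.49,62.33) → (60.80,67.07) → (10.63,65.55) → (17.66,9.34). Open path.

**Shape 2** — `<path>` quadratic bezier, stroke `#ff0000` → score (S504, F1630). Control points (SVG): P0=(159.76,64.15), P1=(75.67,44.03), P2=(59.02,54.33); sampled at t=k/5. Machine vertices: (159.76,68.40) → (128.82,75.23) → (103.28,79.63) → (83.13,81.59) → (68.38,81.12) → (59.02,78.22). Open path.

**Shape 3** — `<path>` quadratic bezier, stroke `#000000` → engrave (S160, F2668). Control points (SVG): P0=(157.44,57.29), P1=(86.56,54.17), P2=(45.34,70.69); sampled at t=k/5. Machine vertices: (157.44,75.26) → (130.27,75.72) → (105.48,74.61) → (83.06,71.93) → (63.01,67.68) → (45.34,61.86). Open path.

**Shape 4** — `<circle>` circle, stroke `#000000` → engrave (S160, F2668). Machine vertices: (168.91,32.94) → (166.35,40.81) → (159.66,45.67) → (151.38,45.67) → (144.69,40.81) → (142.13,32.94) → (144.69,25.07) → (151.38,20.21) → (159.66,20.21) → (166.35,25.07) → (168.91,32.94). Closed: final G1 returns to the first vertex.

**Shape 5** — `<path>` cubic bezier, stroke `#000000` → engrave (S160, F2668). Control points (SVG): P0=(142.29,47.37), P1=(126.89,54.60), P2=(95.52,75.01), P3=(116.65,101.42); sampled at t=k/5. Machine vertices: (142.29,85.18) → (131.68,79.32) → (120.53,70.64) → (112.11,59.48) → (109.72,46.20) → (116.65,31.13). Open path.

**Shape 6** — `<polyline>` open polyline, stroke `#ff0000` → score (S504, F1630). Machine vertices: (104.32,100.83) → (108.06,35.12) → (29.69,89.29) → (33.42,86.54) → (19.78,120.60). Open path.

**Shape 7** — `<path>` regular polygon, stroke `#000000` → engrave (S160, F2668). Machine vertices: (17.79,76.31) → (24.00,101.21) → (49.60,103.00) → (59.21,79.21) → (39.55,62.71) → (17.79,76.31). Closed: final G1 returns to the first vertex.

**Shape 8** — `<polygon>` regular polygon, stroke `#000000` → engrave (S160, F2668). Machine vertices: (48.64,29.55) → (32.10,10.83) → (13.38,27.37) → (29.92,46.09) → (48.64,29.55). Closed: final G1 returns to the first vertex.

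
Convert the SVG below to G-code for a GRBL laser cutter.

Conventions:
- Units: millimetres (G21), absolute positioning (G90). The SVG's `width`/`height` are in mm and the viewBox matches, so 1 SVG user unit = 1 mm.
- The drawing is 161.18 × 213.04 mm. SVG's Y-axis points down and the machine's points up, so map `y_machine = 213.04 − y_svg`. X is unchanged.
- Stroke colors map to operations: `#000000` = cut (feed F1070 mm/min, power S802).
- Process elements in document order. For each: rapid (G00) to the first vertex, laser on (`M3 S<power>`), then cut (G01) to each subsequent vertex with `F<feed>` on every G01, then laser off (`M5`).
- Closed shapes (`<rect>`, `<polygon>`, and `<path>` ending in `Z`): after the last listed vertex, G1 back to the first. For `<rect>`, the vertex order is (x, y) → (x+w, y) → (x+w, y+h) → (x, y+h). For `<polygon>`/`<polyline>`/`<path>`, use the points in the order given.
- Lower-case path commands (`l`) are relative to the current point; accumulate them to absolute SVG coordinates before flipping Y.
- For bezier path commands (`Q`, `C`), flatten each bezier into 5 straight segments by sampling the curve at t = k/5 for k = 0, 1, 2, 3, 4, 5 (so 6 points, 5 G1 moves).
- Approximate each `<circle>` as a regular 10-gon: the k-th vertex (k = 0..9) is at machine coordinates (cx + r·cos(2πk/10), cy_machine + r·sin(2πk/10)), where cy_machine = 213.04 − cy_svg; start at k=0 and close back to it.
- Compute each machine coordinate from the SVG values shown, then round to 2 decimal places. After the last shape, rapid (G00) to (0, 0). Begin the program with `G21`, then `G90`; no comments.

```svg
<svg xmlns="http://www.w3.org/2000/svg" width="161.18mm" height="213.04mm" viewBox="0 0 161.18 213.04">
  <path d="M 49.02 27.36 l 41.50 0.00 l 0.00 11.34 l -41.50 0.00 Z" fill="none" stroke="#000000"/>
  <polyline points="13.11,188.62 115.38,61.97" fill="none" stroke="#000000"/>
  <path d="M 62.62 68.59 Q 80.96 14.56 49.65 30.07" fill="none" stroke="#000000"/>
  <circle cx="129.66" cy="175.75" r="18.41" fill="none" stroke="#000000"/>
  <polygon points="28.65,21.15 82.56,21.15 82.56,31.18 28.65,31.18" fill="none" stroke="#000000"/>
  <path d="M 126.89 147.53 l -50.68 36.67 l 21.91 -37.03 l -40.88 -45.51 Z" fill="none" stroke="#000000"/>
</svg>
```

G21
G90
G00 X49.02 Y185.68
M3 S802
G01 X90.52 Y185.68 F1070
G01 X90.52 Y174.34 F1070
G01 X49.02 Y174.34 F1070
G01 X49.02 Y185.68 F1070
M5
G00 X13.11 Y24.42
M3 S802
G01 X115.38 Y151.07 F1070
M5
G00 X62.62 Y144.45
M3 S802
G01 X67.97 Y163.28 F1070
G01 X69.35 Y176.55 F1070
G01 X66.75 Y184.25 F1070
G01 X60.19 Y186.39 F1070
G01 X49.65 Y182.97 F1070
M5
G00 X148.07 Y37.29
M3 S802
G01 X144.55 Y48.11 F1070
G01 X135.35 Y54.80 F1070
G01 X123.97 Y54.80 F1070
G01 X114.77 Y48.11 F1070
G01 X111.25 Y37.29 F1070
G01 X114.77 Y26.47 F1070
G01 X123.97 Y19.78 F1070
G01 X135.35 Y19.78 F1070
G01 X144.55 Y26.47 F1070
G01 X148.07 Y37.29 F1070
M5
G00 X28.65 Y191.89
M3 S802
G01 X82.56 Y191.89 F1070
G01 X82.56 Y181.86 F1070
G01 X28.65 Y181.86 F1070
G01 X28.65 Y191.89 F1070
M5
G00 X126.89 Y65.51
M3 S802
G01 X76.21 Y28.84 F1070
G01 X98.12 Y65.87 F1070
G01 X57.24 Y111.38 F1070
G01 X126.89 Y65.51 F1070
M5
G00 X0.00 Y0.00

Since the viewBox matches the mm dimensions, user units are millimetres directly. The only transform is the Y-flip y_m = 213.04 − y_svg.

Shape 1 is a rectangle drawn with `<path>`. Its stroke #000000 means cut at S802, F1070. After flipping Y the toolpath is (49.02,185.68) → (90.52,185.68) → (90.52,174.34) → (49.02,174.34) → (49.02,185.68), returning to the start.

Shape 2 is a line segment drawn with `<polyline>`. Its stroke #000000 means cut at S802, F1070. After flipping Y the toolpath is (13.11,24.42) → (115.38,151.07).

Shape 3 is a quadratic bezier drawn with `<path>`. Its stroke #000000 means cut at S802, F1070. After flipping Y the toolpath is (62.62,144.45) → (67.97,163.28) → (69.35,176.55) → (66.75,184.25) → (60.19,186.39) → (49.65,182.97).

Shape 4 is a circle drawn with `<circle>`. Its stroke #000000 means cut at S802, F1070. After flipping Y the toolpath is (148.07,37.29) → (144.55,48.11) → (135.35,54.80) → (123.97,54.80) → (114.77,48.11) → (111.25,37.29) → (114.77,26.47) → (123.97,19.78) → (135.35,19.78) → (144.55,26.47) → (148.07,37.29), returning to the start.

Shape 5 is a rectangle drawn with `<polygon>`. Its stroke #000000 means cut at S802, F1070. After flipping Y the toolpath is (28.65,191.89) → (82.56,191.89) → (82.56,181.86) → (28.65,181.86) → (28.65,191.89), returning to the start.

Shape 6 is a closed polygon drawn with `<path>`. Its stroke #000000 means cut at S802, F1070. After flipping Y the toolpath is (126.89,65.51) → (76.21,28.84) → (98.12,65.87) → (57.24,111.38) → (126.89,65.51), returning to the start.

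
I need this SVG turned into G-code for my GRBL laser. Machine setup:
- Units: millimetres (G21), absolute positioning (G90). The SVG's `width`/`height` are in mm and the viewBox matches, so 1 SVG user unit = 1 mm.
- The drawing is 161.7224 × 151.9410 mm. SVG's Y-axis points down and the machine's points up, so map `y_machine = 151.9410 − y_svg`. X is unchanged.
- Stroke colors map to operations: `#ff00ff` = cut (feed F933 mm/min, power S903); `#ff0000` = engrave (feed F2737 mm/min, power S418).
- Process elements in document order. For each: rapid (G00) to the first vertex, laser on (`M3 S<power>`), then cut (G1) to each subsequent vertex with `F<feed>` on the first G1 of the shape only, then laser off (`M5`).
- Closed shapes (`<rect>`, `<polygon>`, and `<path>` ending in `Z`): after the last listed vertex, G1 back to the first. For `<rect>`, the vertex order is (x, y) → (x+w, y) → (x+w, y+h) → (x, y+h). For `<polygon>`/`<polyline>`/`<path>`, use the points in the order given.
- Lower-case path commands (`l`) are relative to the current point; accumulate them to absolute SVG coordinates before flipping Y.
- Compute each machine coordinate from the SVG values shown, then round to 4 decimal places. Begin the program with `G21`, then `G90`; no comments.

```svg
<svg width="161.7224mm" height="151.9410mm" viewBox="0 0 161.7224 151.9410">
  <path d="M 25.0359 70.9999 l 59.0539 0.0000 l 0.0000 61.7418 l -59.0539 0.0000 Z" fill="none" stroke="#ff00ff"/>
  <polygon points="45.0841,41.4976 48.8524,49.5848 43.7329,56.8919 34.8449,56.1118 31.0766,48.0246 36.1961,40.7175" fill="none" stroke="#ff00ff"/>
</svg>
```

G21
G90
G00 X25.0359 Y80.9411
M3 S903
G1 X84.0898 Y80.9411 F933
G1 X84.0898 Y19.1993
G1 X25.0359 Y19.1993
G1 X25.0359 Y80.9411
M5
G00 X45.0841 Y110.4434
M3 S903
G1 X48.8524 Y102.3562 F933
G1 X43.7329 Y95.0491
G1 X34.8449 Y95.8292
G1 X31.0766 Y103.9164
G1 X36.1961 Y111.2235
G1 X45.0841 Y110.4434
M5

viewBox `0 0 161.7224 151.9410` with mm width/height → 1 unit = 1 mm. Flip: y_m = 151.9410 − y_svg.

**Shape 1** — `<path>` rectangle, stroke `#ff00ff` → cut (S903, F933). Machine vertices: (25.0359,80.9411) → (84.0898,80.9411) → (84.0898,19.1993) → (25.0359,19.1993) → (25.0359,80.9411). Closed: final G1 returns to the first vertex.

**Shape 2** — `<polygon>` regular polygon, stroke `#ff00ff` → cut (S903, F933). Machine vertices: (45.0841,110.4434) → (48.8524,102.3562) → (43.7329,95.0491) → (34.8449,95.8292) → (31.0766,103.9164) → (36.1961,111.2235) → (45.0841,110.4434). Closed: final G1 returns to the first vertex.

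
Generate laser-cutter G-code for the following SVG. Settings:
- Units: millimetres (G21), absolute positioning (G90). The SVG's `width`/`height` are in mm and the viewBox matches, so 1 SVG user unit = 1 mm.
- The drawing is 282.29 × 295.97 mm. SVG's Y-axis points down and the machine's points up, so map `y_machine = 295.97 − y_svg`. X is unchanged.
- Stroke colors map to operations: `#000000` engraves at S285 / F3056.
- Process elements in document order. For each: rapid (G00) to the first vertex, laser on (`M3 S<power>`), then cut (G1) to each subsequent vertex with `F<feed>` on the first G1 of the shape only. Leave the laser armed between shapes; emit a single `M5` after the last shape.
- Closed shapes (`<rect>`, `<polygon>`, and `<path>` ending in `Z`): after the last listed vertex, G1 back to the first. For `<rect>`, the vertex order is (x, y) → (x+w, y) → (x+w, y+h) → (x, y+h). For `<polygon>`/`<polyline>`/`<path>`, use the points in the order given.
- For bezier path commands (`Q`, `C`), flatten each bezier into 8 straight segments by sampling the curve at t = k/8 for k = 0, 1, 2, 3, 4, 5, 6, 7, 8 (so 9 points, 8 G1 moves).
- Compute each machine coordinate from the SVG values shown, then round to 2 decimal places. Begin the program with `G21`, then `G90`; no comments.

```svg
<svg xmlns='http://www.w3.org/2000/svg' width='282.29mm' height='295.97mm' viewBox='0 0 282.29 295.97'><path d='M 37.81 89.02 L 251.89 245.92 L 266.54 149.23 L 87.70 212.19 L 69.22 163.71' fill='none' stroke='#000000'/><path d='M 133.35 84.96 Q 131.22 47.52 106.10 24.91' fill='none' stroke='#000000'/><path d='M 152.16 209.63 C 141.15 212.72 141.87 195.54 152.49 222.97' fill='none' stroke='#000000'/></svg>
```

1 u = 1 mm; y_m = 295.97 − y.

[1] `<path>` open polyline, #000000→engrave S285 F3056: (37.81,206.95) → (251.89,50.05) → (266.54,146.74) → (87.70,83.78) → (69.22,132.26)

[2] `<path>` quadratic bezier, #000000→engrave S285 F3056: (133.35,211.01) → (132.46,220.14) → (130.85,228.80) → (128.52,237.00) → (125.47,244.74) → (121.71,252.02) → (117.22,258.83) → (112.02,265.18) → (106.10,271.06)

[3] `<path>` cubic bezier, #000000→engrave S285 F3056: (152.16,86.34) → (148.58,86.00) → (146.07,86.81) → (144.63,87.99) → (144.21,88.80) → (144.82,88.46) → (146.41,86.22) → (148.98,81.32) → (152.49,73.00)

G21
G90
G00 X37.81 Y206.95
M3 S285
G1 X251.89 Y50.05 F3056
G1 X266.54 Y146.74
G1 X87.70 Y83.78
G1 X69.22 Y132.26
G00 X133.35 Y211.01
M3 S285
G1 X132.46 Y220.14 F3056
G1 X130.85 Y228.80
G1 X128.52 Y237.00
G1 X125.47 Y244.74
G1 X121.71 Y252.02
G1 X117.22 Y258.83
G1 X112.02 Y265.18
G1 X106.10 Y271.06
G00 X152.16 Y86.34
M3 S285
G1 X148.58 Y86.00 F3056
G1 X146.07 Y86.81
G1 X144.63 Y87.99
G1 X144.21 Y88.80
G1 X144.82 Y88.46
G1 X146.41 Y86.22
G1 X148.98 Y81.32
G1 X152.49 Y73.00
M5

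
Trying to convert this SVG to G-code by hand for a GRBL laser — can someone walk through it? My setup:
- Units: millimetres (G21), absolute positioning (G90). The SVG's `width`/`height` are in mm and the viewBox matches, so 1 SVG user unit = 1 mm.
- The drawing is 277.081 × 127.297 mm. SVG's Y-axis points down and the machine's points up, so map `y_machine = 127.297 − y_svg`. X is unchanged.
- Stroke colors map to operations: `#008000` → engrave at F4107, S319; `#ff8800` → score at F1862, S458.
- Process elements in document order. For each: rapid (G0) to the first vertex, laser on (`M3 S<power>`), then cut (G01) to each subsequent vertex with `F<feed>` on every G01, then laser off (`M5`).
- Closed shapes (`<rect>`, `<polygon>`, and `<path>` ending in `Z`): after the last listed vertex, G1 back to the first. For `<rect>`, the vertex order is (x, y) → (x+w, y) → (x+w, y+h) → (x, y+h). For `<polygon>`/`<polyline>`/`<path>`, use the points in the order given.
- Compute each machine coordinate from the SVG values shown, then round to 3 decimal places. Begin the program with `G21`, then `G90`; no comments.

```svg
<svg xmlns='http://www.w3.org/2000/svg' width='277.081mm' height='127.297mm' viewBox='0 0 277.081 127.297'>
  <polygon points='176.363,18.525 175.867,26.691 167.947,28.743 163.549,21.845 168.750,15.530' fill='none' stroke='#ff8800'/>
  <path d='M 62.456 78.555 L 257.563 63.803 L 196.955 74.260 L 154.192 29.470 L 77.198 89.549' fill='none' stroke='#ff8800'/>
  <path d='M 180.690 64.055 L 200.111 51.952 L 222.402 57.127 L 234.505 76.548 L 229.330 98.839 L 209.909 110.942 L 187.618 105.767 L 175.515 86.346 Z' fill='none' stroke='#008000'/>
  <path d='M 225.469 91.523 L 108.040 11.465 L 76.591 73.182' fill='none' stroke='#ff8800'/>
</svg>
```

G21
G90
G0 X176.363 Y108.772
M3 S458
G01 X175.867 Y100.606 F1862
G01 X167.947 Y98.554 F1862
G01 X163.549 Y105.452 F1862
G01 X168.750 Y111.767 F1862
G01 X176.363 Y108.772 F1862
M5
G0 X62.456 Y48.742
M3 S458
G01 X257.563 Y63.494 F1862
G01 X196.955 Y53.037 F1862
G01 X154.192 Y97.827 F1862
G01 X77.198 Y37.748 F1862
M5
G0 X180.690 Y63.242
M3 S319
G01 X200.111 Y75.345 F4107
G01 X222.402 Y70.170 F4107
G01 X234.505 Y50.749 F4107
G01 X229.330 Y28.458 F4107
G01 X209.909 Y16.355 F4107
G01 X187.618 Y21.530 F4107
G01 X175.515 Y40.951 F4107
G01 X180.690 Y63.242 F4107
M5
G0 X225.469 Y35.774
M3 S458
G01 X108.040 Y115.832 F1862
G01 X76.591 Y54.115 F1862
M5

viewBox `0 0 277.081 127.297` with mm width/height → 1 unit = 1 mm. Flip: y_m = 127.297 − y_svg.

**Shape 1** — `<polygon>` regular polygon, stroke `#ff8800` → score (S458, F1862). Machine vertices: (176.363,108.772) → (175.867,100.606) → (167.947,98.554) → (163.549,105.452) → (168.750,111.767) → (176.363,108.772). Closed: final G1 returns to the first vertex.

**Shape 2** — `<path>` open polyline, stroke `#ff8800` → score (S458, F1862). Machine vertices: (62.456,48.742) → (257.563,63.494) → (196.955,53.037) → (154.192,97.827) → (77.198,37.748). Open path.

**Shape 3** — `<path>` regular polygon, stroke `#008000` → engrave (S319, F4107). Machine vertices: (180.690,63.242) → (200.111,75.345) → (222.402,70.170) → (234.505,50.749) → (229.330,28.458) → (209.909,16.355) → (187.618,21.530) → (175.515,40.951) → (180.690,63.242). Closed: final G1 returns to the first vertex.

**Shape 4** — `<path>` open polyline, stroke `#ff8800` → score (S458, F1862). Machine vertices: (225.469,35.774) → (108.040,115.832) → (76.591,54.115). Open path.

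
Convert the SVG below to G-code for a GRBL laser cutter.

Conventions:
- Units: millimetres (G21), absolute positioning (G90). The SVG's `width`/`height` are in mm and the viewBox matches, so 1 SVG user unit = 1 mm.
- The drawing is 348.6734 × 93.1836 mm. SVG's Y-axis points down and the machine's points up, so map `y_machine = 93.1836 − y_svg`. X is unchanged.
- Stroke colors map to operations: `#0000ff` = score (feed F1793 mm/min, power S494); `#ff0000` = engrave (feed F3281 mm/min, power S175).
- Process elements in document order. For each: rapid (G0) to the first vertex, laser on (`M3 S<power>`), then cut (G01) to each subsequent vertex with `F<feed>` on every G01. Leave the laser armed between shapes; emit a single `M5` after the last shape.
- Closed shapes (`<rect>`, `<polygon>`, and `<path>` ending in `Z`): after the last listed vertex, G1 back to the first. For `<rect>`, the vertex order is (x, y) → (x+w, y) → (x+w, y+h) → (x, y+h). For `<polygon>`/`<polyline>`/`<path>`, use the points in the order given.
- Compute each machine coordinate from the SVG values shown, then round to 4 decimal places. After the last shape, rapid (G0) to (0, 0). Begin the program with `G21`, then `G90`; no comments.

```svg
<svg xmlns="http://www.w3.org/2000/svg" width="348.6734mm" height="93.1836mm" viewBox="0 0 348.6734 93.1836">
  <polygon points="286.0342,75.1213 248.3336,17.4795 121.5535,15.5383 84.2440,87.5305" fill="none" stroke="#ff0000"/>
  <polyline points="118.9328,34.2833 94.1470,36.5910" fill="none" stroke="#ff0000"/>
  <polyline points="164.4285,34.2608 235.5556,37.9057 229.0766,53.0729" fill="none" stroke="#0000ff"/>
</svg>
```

G21
G90
G0 X286.0342 Y18.0623
M3 S175
G01 X248.3336 Y75.7041 F3281
G01 X121.5535 Y77.6453 F3281
G01 X84.2440 Y5.6531 F3281
G01 X286.0342 Y18.0623 F3281
G0 X118.9328 Y58.9003
M3 S175
G01 X94.1470 Y56.5926 F3281
G0 X164.4285 Y58.9228
M3 S494
G01 X235.5556 Y55.2779 F1793
G01 X229.0766 Y40.1107 F1793
M5
G0 X0.0000 Y0.0000

viewBox `0 0 348.6734 93.1836` with mm width/height → 1 unit = 1 mm. Flip: y_m = 93.1836 − y_svg.

**Shape 1** — `<polygon>` closed polygon, stroke `#ff0000` → engrave (S175, F3281). Machine vertices: (286.0342,18.0623) → (248.3336,75.7041) → (121.5535,77.6453) → (84.2440,5.6531) → (286.0342,18.0623). Closed: final G1 returns to the first vertex.

**Shape 2** — `<polyline>` line segment, stroke `#ff0000` → engrave (S175, F3281). Machine vertices: (118.9328,58.9003) → (94.1470,56.5926). Open path.

**Shape 3** — `<polyline>` open polyline, stroke `#0000ff` → score (S494, F1793). Machine vertices: (164.4285,58.9228) → (235.5556,55.2779) → (229.0766,40.1107). Open path.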